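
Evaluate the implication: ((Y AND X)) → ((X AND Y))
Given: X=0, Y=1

Antecedent ((Y AND X)) = 0; consequent ((X AND Y)) = 0.
0 → 0 = 1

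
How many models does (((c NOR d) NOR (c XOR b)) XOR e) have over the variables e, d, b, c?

Satisfying assignments: (0,0,1,1), (0,1,0,0), (0,1,1,1), (1,0,0,0), (1,0,0,1), (1,0,1,0), (1,1,0,1), (1,1,1,0)
Count: 8 out of 16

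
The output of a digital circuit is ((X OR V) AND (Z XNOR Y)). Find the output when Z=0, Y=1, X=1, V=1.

Substituting: ((1 OR 1) AND (0 XNOR 1))
= 0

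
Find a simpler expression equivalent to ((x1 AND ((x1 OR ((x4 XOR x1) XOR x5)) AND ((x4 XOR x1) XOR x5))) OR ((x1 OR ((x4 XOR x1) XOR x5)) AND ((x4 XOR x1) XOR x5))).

By absorption (E OR (E AND v) = E) then absorption (E AND (E OR v) = E):
= ((x4 XOR x1) XOR x5)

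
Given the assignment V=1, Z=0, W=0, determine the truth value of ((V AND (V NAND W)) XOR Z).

Substituting: ((1 AND (1 NAND 0)) XOR 0)
= 1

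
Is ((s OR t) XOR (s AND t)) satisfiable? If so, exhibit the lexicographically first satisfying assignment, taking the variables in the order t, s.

t=0, s=1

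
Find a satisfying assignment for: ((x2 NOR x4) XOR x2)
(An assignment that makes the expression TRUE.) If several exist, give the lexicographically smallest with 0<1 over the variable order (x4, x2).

x4=0, x2=0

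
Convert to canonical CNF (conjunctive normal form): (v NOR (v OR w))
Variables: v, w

(v OR NOT w) AND (NOT v OR w) AND (NOT v OR NOT w)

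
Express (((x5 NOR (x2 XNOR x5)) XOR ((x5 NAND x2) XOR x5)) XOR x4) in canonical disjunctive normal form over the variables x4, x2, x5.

(NOT x4 AND NOT x2 AND NOT x5) OR (NOT x4 AND x2 AND x5) OR (x4 AND NOT x2 AND x5) OR (x4 AND x2 AND NOT x5)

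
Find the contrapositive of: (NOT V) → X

Contrapositive: NOT X → V
Note: A statement and its contrapositive are logically equivalent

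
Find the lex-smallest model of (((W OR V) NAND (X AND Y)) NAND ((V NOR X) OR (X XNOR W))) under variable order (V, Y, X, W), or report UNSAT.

V=0, Y=0, X=1, W=0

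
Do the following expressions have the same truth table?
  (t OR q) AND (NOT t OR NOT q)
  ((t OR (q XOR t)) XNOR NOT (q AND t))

Yes, they are equivalent — the two output columns agree on all 4 assignments:
t | q | Expression 1 | Expression 2
-----------------------------------
0 | 0 | 0 | 0
0 | 1 | 1 | 1
1 | 0 | 1 | 1
1 | 1 | 0 | 0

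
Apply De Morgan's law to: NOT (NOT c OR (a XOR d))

c AND NOT (a XOR d)
De Morgan's: NOT(OR of terms) = AND of negations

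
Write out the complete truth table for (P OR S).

S | P | Output
--------------
0 | 0 | 0
0 | 1 | 1
1 | 0 | 1
1 | 1 | 1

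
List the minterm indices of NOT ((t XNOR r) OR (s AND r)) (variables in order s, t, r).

Σm(1, 2, 6) = (NOT s AND NOT t AND r) OR (NOT s AND t AND NOT r) OR (s AND t AND NOT r)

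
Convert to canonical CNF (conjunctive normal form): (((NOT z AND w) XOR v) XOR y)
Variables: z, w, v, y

(z OR w OR v OR y) AND (z OR w OR NOT v OR NOT y) AND (z OR NOT w OR v OR NOT y) AND (z OR NOT w OR NOT v OR y) AND (NOT z OR w OR v OR y) AND (NOT z OR w OR NOT v OR NOT y) AND (NOT z OR NOT w OR v OR y) AND (NOT z OR NOT w OR NOT v OR NOT y)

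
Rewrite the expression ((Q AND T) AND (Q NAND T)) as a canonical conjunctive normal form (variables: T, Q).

(T OR Q) AND (T OR NOT Q) AND (NOT T OR Q) AND (NOT T OR NOT Q)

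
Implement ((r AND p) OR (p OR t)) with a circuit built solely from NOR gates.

((((r NOR r) NOR (p NOR p)) NOR ((p NOR t) NOR (p NOR t))) NOR (((r NOR r) NOR (p NOR p)) NOR ((p NOR t) NOR (p NOR t))))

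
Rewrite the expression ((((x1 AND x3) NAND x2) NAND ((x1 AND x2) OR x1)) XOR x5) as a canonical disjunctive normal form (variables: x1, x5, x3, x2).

(NOT x1 AND NOT x5 AND NOT x3 AND NOT x2) OR (NOT x1 AND NOT x5 AND NOT x3 AND x2) OR (NOT x1 AND NOT x5 AND x3 AND NOT x2) OR (NOT x1 AND NOT x5 AND x3 AND x2) OR (x1 AND NOT x5 AND x3 AND x2) OR (x1 AND x5 AND NOT x3 AND NOT x2) OR (x1 AND x5 AND NOT x3 AND x2) OR (x1 AND x5 AND x3 AND NOT x2)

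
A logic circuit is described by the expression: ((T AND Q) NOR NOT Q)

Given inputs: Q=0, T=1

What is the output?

Substituting: ((1 AND 0) NOR NOT 0)
= 0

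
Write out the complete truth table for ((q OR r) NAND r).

r | q | Output
--------------
0 | 0 | 1
0 | 1 | 1
1 | 0 | 0
1 | 1 | 0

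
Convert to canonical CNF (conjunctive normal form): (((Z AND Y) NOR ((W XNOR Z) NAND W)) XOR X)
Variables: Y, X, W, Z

(Y OR X OR W OR Z) AND (Y OR X OR W OR NOT Z) AND (Y OR X OR NOT W OR Z) AND (Y OR NOT X OR NOT W OR NOT Z) AND (NOT Y OR X OR W OR Z) AND (NOT Y OR X OR W OR NOT Z) AND (NOT Y OR X OR NOT W OR Z) AND (NOT Y OR X OR NOT W OR NOT Z)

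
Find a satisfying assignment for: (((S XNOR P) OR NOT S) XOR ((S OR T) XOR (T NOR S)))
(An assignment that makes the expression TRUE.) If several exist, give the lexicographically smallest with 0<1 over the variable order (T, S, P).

T=0, S=1, P=0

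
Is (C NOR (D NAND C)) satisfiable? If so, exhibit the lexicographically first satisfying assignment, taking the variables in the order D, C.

UNSATISFIABLE - no assignment makes this expression true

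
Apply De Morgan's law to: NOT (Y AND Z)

NOT Y OR NOT Z
De Morgan's: NOT(AND of terms) = OR of negations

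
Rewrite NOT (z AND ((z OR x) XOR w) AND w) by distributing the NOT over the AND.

NOT z OR NOT ((z OR x) XOR w) OR NOT w
De Morgan's: NOT(AND of terms) = OR of negations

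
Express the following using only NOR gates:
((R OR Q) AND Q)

((((R NOR Q) NOR (R NOR Q)) NOR ((R NOR Q) NOR (R NOR Q))) NOR (Q NOR Q))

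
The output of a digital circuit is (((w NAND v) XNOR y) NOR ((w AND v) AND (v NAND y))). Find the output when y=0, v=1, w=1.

Substituting: (((1 NAND 1) XNOR 0) NOR ((1 AND 1) AND (1 NAND 0)))
= 0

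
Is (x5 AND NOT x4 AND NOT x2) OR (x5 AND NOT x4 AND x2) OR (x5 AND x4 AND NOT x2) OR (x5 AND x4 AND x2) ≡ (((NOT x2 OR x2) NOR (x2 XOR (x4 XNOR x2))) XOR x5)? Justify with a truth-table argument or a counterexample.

Yes, they are equivalent — the two output columns agree on all 8 assignments:
x5 | x4 | x2 | Expression 1 | Expression 2
------------------------------------------
0 | 0 | 0 | 0 | 0
0 | 0 | 1 | 0 | 0
0 | 1 | 0 | 0 | 0
0 | 1 | 1 | 0 | 0
1 | 0 | 0 | 1 | 1
1 | 0 | 1 | 1 | 1
1 | 1 | 0 | 1 | 1
1 | 1 | 1 | 1 | 1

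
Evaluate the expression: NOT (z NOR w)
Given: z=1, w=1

Substituting: NOT (1 NOR 1)
= 1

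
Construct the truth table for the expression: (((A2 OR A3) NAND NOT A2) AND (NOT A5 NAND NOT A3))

A3 | A2 | A5 | Output
---------------------
0 | 0 | 0 | 0
0 | 0 | 1 | 1
0 | 1 | 0 | 0
0 | 1 | 1 | 1
1 | 0 | 0 | 0
1 | 0 | 1 | 0
1 | 1 | 0 | 1
1 | 1 | 1 | 1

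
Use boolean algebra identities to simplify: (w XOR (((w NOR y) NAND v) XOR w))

By XOR self-cancellation ((E XOR v) XOR v = E):
= ((w NOR y) NAND v)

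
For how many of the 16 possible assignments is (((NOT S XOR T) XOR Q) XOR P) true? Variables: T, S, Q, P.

Satisfying assignments: (0,0,0,0), (0,0,1,1), (0,1,0,1), (0,1,1,0), (1,0,0,1), (1,0,1,0), (1,1,0,0), (1,1,1,1)
Count: 8 out of 16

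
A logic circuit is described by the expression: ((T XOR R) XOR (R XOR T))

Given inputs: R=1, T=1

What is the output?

Substituting: ((1 XOR 1) XOR (1 XOR 1))
= 0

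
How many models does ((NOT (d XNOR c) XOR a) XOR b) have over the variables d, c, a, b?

Satisfying assignments: (0,0,0,1), (0,0,1,0), (0,1,0,0), (0,1,1,1), (1,0,0,0), (1,0,1,1), (1,1,0,1), (1,1,1,0)
Count: 8 out of 16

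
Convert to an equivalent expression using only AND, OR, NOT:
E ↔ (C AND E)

(E AND (C AND E)) OR (NOT E AND NOT (C AND E))
(Biconditional = both true or both false)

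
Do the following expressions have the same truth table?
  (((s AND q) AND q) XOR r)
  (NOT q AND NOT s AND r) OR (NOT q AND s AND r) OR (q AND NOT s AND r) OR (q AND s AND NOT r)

Yes, they are equivalent — the two output columns agree on all 8 assignments:
q | s | r | Expression 1 | Expression 2
---------------------------------------
0 | 0 | 0 | 0 | 0
0 | 0 | 1 | 1 | 1
0 | 1 | 0 | 0 | 0
0 | 1 | 1 | 1 | 1
1 | 0 | 0 | 0 | 0
1 | 0 | 1 | 1 | 1
1 | 1 | 0 | 1 | 1
1 | 1 | 1 | 0 | 0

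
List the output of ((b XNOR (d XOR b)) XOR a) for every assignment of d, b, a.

d | b | a | Output
------------------
0 | 0 | 0 | 1
0 | 0 | 1 | 0
0 | 1 | 0 | 1
0 | 1 | 1 | 0
1 | 0 | 0 | 0
1 | 0 | 1 | 1
1 | 1 | 0 | 0
1 | 1 | 1 | 1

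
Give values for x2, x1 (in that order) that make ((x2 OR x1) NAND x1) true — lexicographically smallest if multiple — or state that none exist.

x2=0, x1=0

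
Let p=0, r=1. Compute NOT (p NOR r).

Substituting: NOT (0 NOR 1)
= 1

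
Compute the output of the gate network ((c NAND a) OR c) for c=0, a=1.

Substituting: ((0 NAND 1) OR 0)
= 1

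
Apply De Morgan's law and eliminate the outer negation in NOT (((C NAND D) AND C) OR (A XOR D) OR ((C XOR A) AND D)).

NOT ((C NAND D) AND C) AND NOT (A XOR D) AND NOT ((C XOR A) AND D)
De Morgan's: NOT(OR of terms) = AND of negations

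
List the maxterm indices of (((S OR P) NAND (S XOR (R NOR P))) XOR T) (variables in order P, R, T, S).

ΠM(2, 3, 5, 6, 9, 10, 13, 14) = (P OR R OR NOT T OR S) AND (P OR R OR NOT T OR NOT S) AND (P OR NOT R OR T OR NOT S) AND (P OR NOT R OR NOT T OR S) AND (NOT P OR R OR T OR NOT S) AND (NOT P OR R OR NOT T OR S) AND (NOT P OR NOT R OR T OR NOT S) AND (NOT P OR NOT R OR NOT T OR S)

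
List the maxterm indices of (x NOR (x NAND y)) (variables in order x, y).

ΠM(0, 1, 2, 3) = (x OR y) AND (x OR NOT y) AND (NOT x OR y) AND (NOT x OR NOT y)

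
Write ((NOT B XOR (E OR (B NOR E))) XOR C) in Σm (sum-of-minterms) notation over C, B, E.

Σm(3, 4, 5, 6) = (NOT C AND B AND E) OR (C AND NOT B AND NOT E) OR (C AND NOT B AND E) OR (C AND B AND NOT E)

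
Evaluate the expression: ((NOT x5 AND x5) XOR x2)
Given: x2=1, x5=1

Substituting: ((NOT 1 AND 1) XOR 1)
= 1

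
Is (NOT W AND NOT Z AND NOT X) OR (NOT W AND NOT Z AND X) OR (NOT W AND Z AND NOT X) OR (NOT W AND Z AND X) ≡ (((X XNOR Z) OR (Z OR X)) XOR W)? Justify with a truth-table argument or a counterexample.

Yes, they are equivalent — the two output columns agree on all 8 assignments:
W | Z | X | Expression 1 | Expression 2
---------------------------------------
0 | 0 | 0 | 1 | 1
0 | 0 | 1 | 1 | 1
0 | 1 | 0 | 1 | 1
0 | 1 | 1 | 1 | 1
1 | 0 | 0 | 0 | 0
1 | 0 | 1 | 0 | 0
1 | 1 | 0 | 0 | 0
1 | 1 | 1 | 0 | 0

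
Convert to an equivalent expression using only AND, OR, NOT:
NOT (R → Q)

R AND NOT Q
(Negated implication: NOT(A → B) = A AND NOT B)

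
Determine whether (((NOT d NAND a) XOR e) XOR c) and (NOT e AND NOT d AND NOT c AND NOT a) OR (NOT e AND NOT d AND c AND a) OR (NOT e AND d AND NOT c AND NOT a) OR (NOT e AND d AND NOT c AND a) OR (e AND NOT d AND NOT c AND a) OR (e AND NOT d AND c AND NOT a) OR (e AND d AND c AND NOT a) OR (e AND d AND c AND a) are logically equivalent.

Yes, they are equivalent — the two output columns agree on all 16 assignments:
e | d | c | a | Expression 1 | Expression 2
-------------------------------------------
0 | 0 | 0 | 0 | 1 | 1
0 | 0 | 0 | 1 | 0 | 0
0 | 0 | 1 | 0 | 0 | 0
0 | 0 | 1 | 1 | 1 | 1
0 | 1 | 0 | 0 | 1 | 1
0 | 1 | 0 | 1 | 1 | 1
0 | 1 | 1 | 0 | 0 | 0
0 | 1 | 1 | 1 | 0 | 0
1 | 0 | 0 | 0 | 0 | 0
1 | 0 | 0 | 1 | 1 | 1
1 | 0 | 1 | 0 | 1 | 1
1 | 0 | 1 | 1 | 0 | 0
1 | 1 | 0 | 0 | 0 | 0
1 | 1 | 0 | 1 | 0 | 0
1 | 1 | 1 | 0 | 1 | 1
1 | 1 | 1 | 1 | 1 | 1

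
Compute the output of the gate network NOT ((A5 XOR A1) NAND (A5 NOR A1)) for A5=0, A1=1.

Substituting: NOT ((0 XOR 1) NAND (0 NOR 1))
= 0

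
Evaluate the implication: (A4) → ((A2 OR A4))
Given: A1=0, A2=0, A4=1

Antecedent (A4) = 1; consequent ((A2 OR A4)) = 1.
1 → 1 = 1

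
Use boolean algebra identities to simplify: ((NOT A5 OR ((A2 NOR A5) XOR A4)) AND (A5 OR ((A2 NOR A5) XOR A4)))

By distribution ((E OR v) AND (E OR NOT v) = E):
= ((A2 NOR A5) XOR A4)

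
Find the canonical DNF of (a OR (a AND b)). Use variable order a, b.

(a AND NOT b) OR (a AND b)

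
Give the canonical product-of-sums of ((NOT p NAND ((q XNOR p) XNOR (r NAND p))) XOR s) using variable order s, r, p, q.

ΠM(0, 4, 9, 10, 11, 13, 14, 15) = (s OR r OR p OR q) AND (s OR NOT r OR p OR q) AND (NOT s OR r OR p OR NOT q) AND (NOT s OR r OR NOT p OR q) AND (NOT s OR r OR NOT p OR NOT q) AND (NOT s OR NOT r OR p OR NOT q) AND (NOT s OR NOT r OR NOT p OR q) AND (NOT s OR NOT r OR NOT p OR NOT q)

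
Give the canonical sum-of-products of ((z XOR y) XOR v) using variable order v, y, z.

Σm(1, 2, 4, 7) = (NOT v AND NOT y AND z) OR (NOT v AND y AND NOT z) OR (v AND NOT y AND NOT z) OR (v AND y AND z)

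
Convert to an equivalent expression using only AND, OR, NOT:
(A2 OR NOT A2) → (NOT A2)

NOT (A2 OR NOT A2) OR (NOT A2)
(Implication elimination: A → B = NOT A OR B)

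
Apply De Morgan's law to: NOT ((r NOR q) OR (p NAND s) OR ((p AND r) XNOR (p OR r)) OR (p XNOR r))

NOT (r NOR q) AND NOT (p NAND s) AND NOT ((p AND r) XNOR (p OR r)) AND NOT (p XNOR r)
De Morgan's: NOT(OR of terms) = AND of negations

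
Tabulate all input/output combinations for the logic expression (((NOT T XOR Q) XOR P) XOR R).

Q | T | P | R | Output
----------------------
0 | 0 | 0 | 0 | 1
0 | 0 | 0 | 1 | 0
0 | 0 | 1 | 0 | 0
0 | 0 | 1 | 1 | 1
0 | 1 | 0 | 0 | 0
0 | 1 | 0 | 1 | 1
0 | 1 | 1 | 0 | 1
0 | 1 | 1 | 1 | 0
1 | 0 | 0 | 0 | 0
1 | 0 | 0 | 1 | 1
1 | 0 | 1 | 0 | 1
1 | 0 | 1 | 1 | 0
1 | 1 | 0 | 0 | 1
1 | 1 | 0 | 1 | 0
1 | 1 | 1 | 0 | 0
1 | 1 | 1 | 1 | 1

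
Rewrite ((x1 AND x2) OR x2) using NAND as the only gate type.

((((x1 NAND x2) NAND (x1 NAND x2)) NAND ((x1 NAND x2) NAND (x1 NAND x2))) NAND (x2 NAND x2))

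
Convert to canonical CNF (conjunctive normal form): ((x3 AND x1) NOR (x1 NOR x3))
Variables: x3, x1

(x3 OR x1) AND (NOT x3 OR NOT x1)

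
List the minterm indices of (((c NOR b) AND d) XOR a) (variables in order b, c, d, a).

Σm(1, 2, 5, 7, 9, 11, 13, 15) = (NOT b AND NOT c AND NOT d AND a) OR (NOT b AND NOT c AND d AND NOT a) OR (NOT b AND c AND NOT d AND a) OR (NOT b AND c AND d AND a) OR (b AND NOT c AND NOT d AND a) OR (b AND NOT c AND d AND a) OR (b AND c AND NOT d AND a) OR (b AND c AND d AND a)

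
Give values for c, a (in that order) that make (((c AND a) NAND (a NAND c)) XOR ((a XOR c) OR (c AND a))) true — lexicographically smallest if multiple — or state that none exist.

c=0, a=0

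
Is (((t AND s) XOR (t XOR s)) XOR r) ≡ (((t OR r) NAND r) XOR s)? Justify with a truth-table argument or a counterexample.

No. Counterexample: with r=0, t=0, s=0, Expression 1 = 0 but Expression 2 = 1.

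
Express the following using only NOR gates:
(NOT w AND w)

(((w NOR w) NOR (w NOR w)) NOR (w NOR w))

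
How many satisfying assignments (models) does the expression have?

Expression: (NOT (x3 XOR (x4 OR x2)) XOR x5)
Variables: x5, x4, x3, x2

Satisfying assignments: (0,0,0,0), (0,0,1,1), (0,1,1,0), (0,1,1,1), (1,0,0,1), (1,0,1,0), (1,1,0,0), (1,1,0,1)
Count: 8 out of 16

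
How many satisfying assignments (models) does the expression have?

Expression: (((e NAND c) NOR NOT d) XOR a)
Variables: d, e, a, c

Satisfying assignments: (0,0,1,0), (0,0,1,1), (0,1,1,0), (0,1,1,1), (1,0,1,0), (1,0,1,1), (1,1,0,1), (1,1,1,0)
Count: 8 out of 16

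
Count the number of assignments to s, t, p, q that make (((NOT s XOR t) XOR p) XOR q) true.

Satisfying assignments: (0,0,0,0), (0,0,1,1), (0,1,0,1), (0,1,1,0), (1,0,0,1), (1,0,1,0), (1,1,0,0), (1,1,1,1)
Count: 8 out of 16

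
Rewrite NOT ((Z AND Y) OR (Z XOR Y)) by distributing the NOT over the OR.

NOT (Z AND Y) AND NOT (Z XOR Y)
De Morgan's: NOT(OR of terms) = AND of negations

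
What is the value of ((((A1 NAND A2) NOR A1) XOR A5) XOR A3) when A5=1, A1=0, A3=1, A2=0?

Substituting: ((((0 NAND 0) NOR 0) XOR 1) XOR 1)
= 0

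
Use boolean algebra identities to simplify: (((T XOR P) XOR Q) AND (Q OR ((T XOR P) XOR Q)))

By absorption (E AND (E OR v) = E):
= ((T XOR P) XOR Q)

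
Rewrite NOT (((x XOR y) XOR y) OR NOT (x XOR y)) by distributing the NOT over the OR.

NOT ((x XOR y) XOR y) AND (x XOR y)
De Morgan's: NOT(OR of terms) = AND of negations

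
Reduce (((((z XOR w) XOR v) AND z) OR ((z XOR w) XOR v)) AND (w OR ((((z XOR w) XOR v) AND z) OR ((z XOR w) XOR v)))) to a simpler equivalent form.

By absorption (E AND (E OR v) = E) then absorption (E OR (E AND v) = E):
= ((z XOR w) XOR v)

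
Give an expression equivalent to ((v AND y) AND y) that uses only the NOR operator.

((((v NOR v) NOR (y NOR y)) NOR ((v NOR v) NOR (y NOR y))) NOR (y NOR y))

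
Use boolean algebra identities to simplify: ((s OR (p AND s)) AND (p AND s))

By absorption (E AND (E OR v) = E):
= (p AND s)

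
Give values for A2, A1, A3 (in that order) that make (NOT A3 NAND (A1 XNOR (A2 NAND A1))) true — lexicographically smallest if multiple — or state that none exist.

A2=0, A1=0, A3=0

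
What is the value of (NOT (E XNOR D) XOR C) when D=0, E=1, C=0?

Substituting: (NOT (1 XNOR 0) XOR 0)
= 1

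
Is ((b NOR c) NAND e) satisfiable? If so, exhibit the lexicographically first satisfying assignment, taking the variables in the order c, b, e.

c=0, b=0, e=0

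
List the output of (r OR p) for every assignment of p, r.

p | r | Output
--------------
0 | 0 | 0
0 | 1 | 1
1 | 0 | 1
1 | 1 | 1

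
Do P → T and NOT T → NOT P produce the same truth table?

Yes, Contrapositive is always equivalent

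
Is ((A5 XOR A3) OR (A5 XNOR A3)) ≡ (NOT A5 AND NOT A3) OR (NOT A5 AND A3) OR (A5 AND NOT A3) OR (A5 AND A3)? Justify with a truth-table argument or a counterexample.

Yes, they are equivalent — the two output columns agree on all 4 assignments:
A5 | A3 | Expression 1 | Expression 2
-------------------------------------
0 | 0 | 1 | 1
0 | 1 | 1 | 1
1 | 0 | 1 | 1
1 | 1 | 1 | 1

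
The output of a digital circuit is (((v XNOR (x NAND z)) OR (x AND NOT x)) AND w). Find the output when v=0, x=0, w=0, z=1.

Substituting: (((0 XNOR (0 NAND 1)) OR (0 AND NOT 0)) AND 0)
= 0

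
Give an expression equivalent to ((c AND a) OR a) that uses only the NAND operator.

((((c NAND a) NAND (c NAND a)) NAND ((c NAND a) NAND (c NAND a))) NAND (a NAND a))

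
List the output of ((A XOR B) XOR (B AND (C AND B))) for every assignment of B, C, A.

B | C | A | Output
------------------
0 | 0 | 0 | 0
0 | 0 | 1 | 1
0 | 1 | 0 | 0
0 | 1 | 1 | 1
1 | 0 | 0 | 1
1 | 0 | 1 | 0
1 | 1 | 0 | 0
1 | 1 | 1 | 1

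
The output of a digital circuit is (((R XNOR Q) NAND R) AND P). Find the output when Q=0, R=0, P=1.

Substituting: (((0 XNOR 0) NAND 0) AND 1)
= 1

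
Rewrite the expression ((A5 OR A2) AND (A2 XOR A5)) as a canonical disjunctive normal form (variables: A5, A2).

(NOT A5 AND A2) OR (A5 AND NOT A2)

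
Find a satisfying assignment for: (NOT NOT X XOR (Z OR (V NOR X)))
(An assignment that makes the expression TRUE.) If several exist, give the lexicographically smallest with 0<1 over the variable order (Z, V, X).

Z=0, V=0, X=0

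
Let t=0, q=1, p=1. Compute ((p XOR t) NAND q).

Substituting: ((1 XOR 0) NAND 1)
= 0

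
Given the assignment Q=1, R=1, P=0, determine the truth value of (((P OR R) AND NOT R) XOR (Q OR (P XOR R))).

Substituting: (((0 OR 1) AND NOT 1) XOR (1 OR (0 XOR 1)))
= 1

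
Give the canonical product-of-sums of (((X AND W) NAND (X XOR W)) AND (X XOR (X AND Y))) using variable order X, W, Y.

ΠM(0, 1, 2, 3, 5, 7) = (X OR W OR Y) AND (X OR W OR NOT Y) AND (X OR NOT W OR Y) AND (X OR NOT W OR NOT Y) AND (NOT X OR W OR NOT Y) AND (NOT X OR NOT W OR NOT Y)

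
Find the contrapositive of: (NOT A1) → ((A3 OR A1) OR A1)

Contrapositive: NOT ((A3 OR A1) OR A1) → A1
Note: A statement and its contrapositive are logically equivalent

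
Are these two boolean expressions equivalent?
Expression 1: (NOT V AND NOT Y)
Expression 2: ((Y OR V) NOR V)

Yes, they are equivalent — the two output columns agree on all 4 assignments:
V | Y | Expression 1 | Expression 2
-----------------------------------
0 | 0 | 1 | 1
0 | 1 | 0 | 0
1 | 0 | 0 | 0
1 | 1 | 0 | 0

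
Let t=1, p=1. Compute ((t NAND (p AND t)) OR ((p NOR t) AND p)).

Substituting: ((1 NAND (1 AND 1)) OR ((1 NOR 1) AND 1))
= 0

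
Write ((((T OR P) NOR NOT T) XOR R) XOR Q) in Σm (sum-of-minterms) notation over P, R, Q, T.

Σm(2, 3, 4, 5, 10, 11, 12, 13) = (NOT P AND NOT R AND Q AND NOT T) OR (NOT P AND NOT R AND Q AND T) OR (NOT P AND R AND NOT Q AND NOT T) OR (NOT P AND R AND NOT Q AND T) OR (P AND NOT R AND Q AND NOT T) OR (P AND NOT R AND Q AND T) OR (P AND R AND NOT Q AND NOT T) OR (P AND R AND NOT Q AND T)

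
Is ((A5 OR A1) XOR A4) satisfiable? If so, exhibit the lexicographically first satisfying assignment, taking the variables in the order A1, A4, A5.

A1=0, A4=0, A5=1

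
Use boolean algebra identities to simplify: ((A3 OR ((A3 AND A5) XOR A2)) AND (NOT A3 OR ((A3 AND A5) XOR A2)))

By distribution ((E OR v) AND (E OR NOT v) = E):
= ((A3 AND A5) XOR A2)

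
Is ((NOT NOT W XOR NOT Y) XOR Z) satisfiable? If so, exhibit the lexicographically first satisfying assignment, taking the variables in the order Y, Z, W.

Y=0, Z=0, W=0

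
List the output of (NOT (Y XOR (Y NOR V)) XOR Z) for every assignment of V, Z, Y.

V | Z | Y | Output
------------------
0 | 0 | 0 | 0
0 | 0 | 1 | 0
0 | 1 | 0 | 1
0 | 1 | 1 | 1
1 | 0 | 0 | 1
1 | 0 | 1 | 0
1 | 1 | 0 | 0
1 | 1 | 1 | 1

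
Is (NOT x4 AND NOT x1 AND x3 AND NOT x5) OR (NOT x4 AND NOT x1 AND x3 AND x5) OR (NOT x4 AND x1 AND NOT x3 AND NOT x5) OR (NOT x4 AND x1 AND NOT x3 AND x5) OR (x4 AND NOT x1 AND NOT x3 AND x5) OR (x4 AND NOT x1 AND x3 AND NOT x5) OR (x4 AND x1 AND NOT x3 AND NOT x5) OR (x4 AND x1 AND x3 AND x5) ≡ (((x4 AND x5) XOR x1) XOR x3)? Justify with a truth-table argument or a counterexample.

Yes, they are equivalent — the two output columns agree on all 16 assignments:
x4 | x1 | x3 | x5 | Expression 1 | Expression 2
-----------------------------------------------
0 | 0 | 0 | 0 | 0 | 0
0 | 0 | 0 | 1 | 0 | 0
0 | 0 | 1 | 0 | 1 | 1
0 | 0 | 1 | 1 | 1 | 1
0 | 1 | 0 | 0 | 1 | 1
0 | 1 | 0 | 1 | 1 | 1
0 | 1 | 1 | 0 | 0 | 0
0 | 1 | 1 | 1 | 0 | 0
1 | 0 | 0 | 0 | 0 | 0
1 | 0 | 0 | 1 | 1 | 1
1 | 0 | 1 | 0 | 1 | 1
1 | 0 | 1 | 1 | 0 | 0
1 | 1 | 0 | 0 | 1 | 1
1 | 1 | 0 | 1 | 0 | 0
1 | 1 | 1 | 0 | 0 | 0
1 | 1 | 1 | 1 | 1 | 1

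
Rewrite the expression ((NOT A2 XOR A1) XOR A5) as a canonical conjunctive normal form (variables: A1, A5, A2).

(A1 OR A5 OR NOT A2) AND (A1 OR NOT A5 OR A2) AND (NOT A1 OR A5 OR A2) AND (NOT A1 OR NOT A5 OR NOT A2)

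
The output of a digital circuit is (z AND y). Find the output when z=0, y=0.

Substituting: (0 AND 0)
= 0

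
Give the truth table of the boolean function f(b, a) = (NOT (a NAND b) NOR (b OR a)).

b | a | Output
--------------
0 | 0 | 1
0 | 1 | 0
1 | 0 | 0
1 | 1 | 0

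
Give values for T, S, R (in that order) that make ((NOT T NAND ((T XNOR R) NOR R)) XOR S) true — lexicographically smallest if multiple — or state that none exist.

T=0, S=0, R=0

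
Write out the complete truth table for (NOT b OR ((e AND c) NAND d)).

e | b | c | d | Output
----------------------
0 | 0 | 0 | 0 | 1
0 | 0 | 0 | 1 | 1
0 | 0 | 1 | 0 | 1
0 | 0 | 1 | 1 | 1
0 | 1 | 0 | 0 | 1
0 | 1 | 0 | 1 | 1
0 | 1 | 1 | 0 | 1
0 | 1 | 1 | 1 | 1
1 | 0 | 0 | 0 | 1
1 | 0 | 0 | 1 | 1
1 | 0 | 1 | 0 | 1
1 | 0 | 1 | 1 | 1
1 | 1 | 0 | 0 | 1
1 | 1 | 0 | 1 | 1
1 | 1 | 1 | 0 | 1
1 | 1 | 1 | 1 | 0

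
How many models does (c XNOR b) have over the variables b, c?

Satisfying assignments: (0,0), (1,1)
Count: 2 out of 4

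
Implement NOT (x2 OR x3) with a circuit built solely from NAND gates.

(((x2 NAND x2) NAND (x3 NAND x3)) NAND ((x2 NAND x2) NAND (x3 NAND x3)))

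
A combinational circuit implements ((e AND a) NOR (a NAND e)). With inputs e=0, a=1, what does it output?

Substituting: ((0 AND 1) NOR (1 NAND 0))
= 0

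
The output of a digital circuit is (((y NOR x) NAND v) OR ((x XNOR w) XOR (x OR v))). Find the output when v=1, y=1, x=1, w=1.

Substituting: (((1 NOR 1) NAND 1) OR ((1 XNOR 1) XOR (1 OR 1)))
= 1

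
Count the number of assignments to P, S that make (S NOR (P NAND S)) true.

No assignment satisfies the expression.
Count: 0 out of 4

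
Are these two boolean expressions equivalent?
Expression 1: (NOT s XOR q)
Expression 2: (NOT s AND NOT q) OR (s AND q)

Yes, they are equivalent — the two output columns agree on all 4 assignments:
s | q | Expression 1 | Expression 2
-----------------------------------
0 | 0 | 1 | 1
0 | 1 | 0 | 0
1 | 0 | 0 | 0
1 | 1 | 1 | 1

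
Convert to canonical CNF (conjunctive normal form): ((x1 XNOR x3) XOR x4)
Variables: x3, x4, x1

(x3 OR x4 OR NOT x1) AND (x3 OR NOT x4 OR x1) AND (NOT x3 OR x4 OR x1) AND (NOT x3 OR NOT x4 OR NOT x1)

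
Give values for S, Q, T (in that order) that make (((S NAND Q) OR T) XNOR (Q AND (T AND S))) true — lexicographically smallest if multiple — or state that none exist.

S=1, Q=1, T=0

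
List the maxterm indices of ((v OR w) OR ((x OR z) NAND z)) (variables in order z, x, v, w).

ΠM(8, 12) = (NOT z OR x OR v OR w) AND (NOT z OR NOT x OR v OR w)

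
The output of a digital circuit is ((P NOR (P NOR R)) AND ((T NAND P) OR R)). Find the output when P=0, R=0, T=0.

Substituting: ((0 NOR (0 NOR 0)) AND ((0 NAND 0) OR 0))
= 0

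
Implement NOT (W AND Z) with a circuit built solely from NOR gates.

(((W NOR W) NOR (Z NOR Z)) NOR ((W NOR W) NOR (Z NOR Z)))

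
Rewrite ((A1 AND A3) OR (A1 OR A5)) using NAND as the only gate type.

((((A1 NAND A3) NAND (A1 NAND A3)) NAND ((A1 NAND A3) NAND (A1 NAND A3))) NAND (((A1 NAND A1) NAND (A5 NAND A5)) NAND ((A1 NAND A1) NAND (A5 NAND A5))))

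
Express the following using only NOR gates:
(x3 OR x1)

((x3 NOR x1) NOR (x3 NOR x1))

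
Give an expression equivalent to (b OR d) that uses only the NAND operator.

((b NAND b) NAND (d NAND d))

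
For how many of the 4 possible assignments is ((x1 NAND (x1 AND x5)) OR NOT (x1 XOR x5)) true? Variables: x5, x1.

Satisfying assignments: (0,0), (0,1), (1,0), (1,1)
Count: 4 out of 4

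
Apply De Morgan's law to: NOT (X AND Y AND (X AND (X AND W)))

NOT X OR NOT Y OR NOT (X AND (X AND W))
De Morgan's: NOT(AND of terms) = OR of negations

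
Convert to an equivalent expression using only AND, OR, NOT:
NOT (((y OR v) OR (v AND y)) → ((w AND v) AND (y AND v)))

((y OR v) OR (v AND y)) AND NOT ((w AND v) AND (y AND v))
(Negated implication: NOT(A → B) = A AND NOT B)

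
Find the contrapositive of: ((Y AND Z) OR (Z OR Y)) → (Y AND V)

Contrapositive: NOT (Y AND V) → NOT ((Y AND Z) OR (Z OR Y))
Note: A statement and its contrapositive are logically equivalent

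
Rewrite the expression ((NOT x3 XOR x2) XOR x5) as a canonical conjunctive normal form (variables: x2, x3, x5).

(x2 OR x3 OR NOT x5) AND (x2 OR NOT x3 OR x5) AND (NOT x2 OR x3 OR x5) AND (NOT x2 OR NOT x3 OR NOT x5)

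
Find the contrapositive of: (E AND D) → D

Contrapositive: NOT D → NOT (E AND D)
Note: A statement and its contrapositive are logically equivalent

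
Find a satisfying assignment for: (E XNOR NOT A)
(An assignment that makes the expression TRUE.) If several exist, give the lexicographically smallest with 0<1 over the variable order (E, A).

E=0, A=1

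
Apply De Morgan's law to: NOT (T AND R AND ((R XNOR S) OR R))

NOT T OR NOT R OR NOT ((R XNOR S) OR R)
De Morgan's: NOT(AND of terms) = OR of negations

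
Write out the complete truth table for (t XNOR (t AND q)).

q | t | Output
--------------
0 | 0 | 1
0 | 1 | 0
1 | 0 | 1
1 | 1 | 1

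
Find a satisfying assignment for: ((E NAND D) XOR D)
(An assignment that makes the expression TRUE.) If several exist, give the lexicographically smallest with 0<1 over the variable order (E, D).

E=0, D=0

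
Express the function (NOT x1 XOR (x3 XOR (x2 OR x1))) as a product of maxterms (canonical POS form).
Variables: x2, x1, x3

ΠM(1, 3, 4, 7) = (x2 OR x1 OR NOT x3) AND (x2 OR NOT x1 OR NOT x3) AND (NOT x2 OR x1 OR x3) AND (NOT x2 OR NOT x1 OR NOT x3)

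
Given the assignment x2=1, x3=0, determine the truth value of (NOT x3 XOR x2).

Substituting: (NOT 0 XOR 1)
= 0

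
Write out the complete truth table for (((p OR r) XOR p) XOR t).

r | p | t | Output
------------------
0 | 0 | 0 | 0
0 | 0 | 1 | 1
0 | 1 | 0 | 0
0 | 1 | 1 | 1
1 | 0 | 0 | 1
1 | 0 | 1 | 0
1 | 1 | 0 | 0
1 | 1 | 1 | 1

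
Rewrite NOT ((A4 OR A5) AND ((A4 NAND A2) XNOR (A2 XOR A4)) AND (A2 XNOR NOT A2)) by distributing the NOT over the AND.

NOT (A4 OR A5) OR NOT ((A4 NAND A2) XNOR (A2 XOR A4)) OR NOT (A2 XNOR NOT A2)
De Morgan's: NOT(AND of terms) = OR of negations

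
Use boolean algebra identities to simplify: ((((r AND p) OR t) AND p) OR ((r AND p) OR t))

By absorption (E OR (E AND v) = E):
= ((r AND p) OR t)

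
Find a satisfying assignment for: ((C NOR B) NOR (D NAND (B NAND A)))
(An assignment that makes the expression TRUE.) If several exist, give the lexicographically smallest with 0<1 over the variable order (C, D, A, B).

C=0, D=1, A=0, B=1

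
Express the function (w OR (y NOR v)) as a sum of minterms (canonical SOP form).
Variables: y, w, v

Σm(0, 2, 3, 6, 7) = (NOT y AND NOT w AND NOT v) OR (NOT y AND w AND NOT v) OR (NOT y AND w AND v) OR (y AND w AND NOT v) OR (y AND w AND v)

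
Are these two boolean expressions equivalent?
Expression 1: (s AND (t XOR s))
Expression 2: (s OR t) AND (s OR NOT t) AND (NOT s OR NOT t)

Yes, they are equivalent — the two output columns agree on all 4 assignments:
s | t | Expression 1 | Expression 2
-----------------------------------
0 | 0 | 0 | 0
0 | 1 | 0 | 0
1 | 0 | 1 | 1
1 | 1 | 0 | 0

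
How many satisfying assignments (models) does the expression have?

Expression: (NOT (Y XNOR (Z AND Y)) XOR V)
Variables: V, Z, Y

Satisfying assignments: (0,0,1), (1,0,0), (1,1,0), (1,1,1)
Count: 4 out of 8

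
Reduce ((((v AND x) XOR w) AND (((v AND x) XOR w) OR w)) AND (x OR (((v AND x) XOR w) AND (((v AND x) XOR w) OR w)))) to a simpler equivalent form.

By absorption (E AND (E OR v) = E) then absorption (E AND (E OR v) = E):
= ((v AND x) XOR w)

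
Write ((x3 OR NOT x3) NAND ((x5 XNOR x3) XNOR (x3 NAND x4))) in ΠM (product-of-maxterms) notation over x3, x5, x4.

ΠM(0, 1, 5, 6) = (x3 OR x5 OR x4) AND (x3 OR x5 OR NOT x4) AND (NOT x3 OR x5 OR NOT x4) AND (NOT x3 OR NOT x5 OR x4)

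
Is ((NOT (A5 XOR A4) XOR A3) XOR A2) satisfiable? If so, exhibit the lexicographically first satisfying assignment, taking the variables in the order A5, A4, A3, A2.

A5=0, A4=0, A3=0, A2=0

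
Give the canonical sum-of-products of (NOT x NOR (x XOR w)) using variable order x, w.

Σm(3) = (x AND w)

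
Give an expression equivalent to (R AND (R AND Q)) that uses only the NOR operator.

((R NOR R) NOR (((R NOR R) NOR (Q NOR Q)) NOR ((R NOR R) NOR (Q NOR Q))))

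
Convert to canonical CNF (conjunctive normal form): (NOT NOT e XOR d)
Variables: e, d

(e OR d) AND (NOT e OR NOT d)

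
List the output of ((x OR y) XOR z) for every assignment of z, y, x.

z | y | x | Output
------------------
0 | 0 | 0 | 0
0 | 0 | 1 | 1
0 | 1 | 0 | 1
0 | 1 | 1 | 1
1 | 0 | 0 | 1
1 | 0 | 1 | 0
1 | 1 | 0 | 0
1 | 1 | 1 | 0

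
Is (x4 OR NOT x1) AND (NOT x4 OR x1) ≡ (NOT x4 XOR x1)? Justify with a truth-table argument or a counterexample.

Yes, they are equivalent — the two output columns agree on all 4 assignments:
x4 | x1 | Expression 1 | Expression 2
-------------------------------------
0 | 0 | 1 | 1
0 | 1 | 0 | 0
1 | 0 | 0 | 0
1 | 1 | 1 | 1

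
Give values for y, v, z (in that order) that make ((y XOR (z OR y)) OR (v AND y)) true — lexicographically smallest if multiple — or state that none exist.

y=0, v=0, z=1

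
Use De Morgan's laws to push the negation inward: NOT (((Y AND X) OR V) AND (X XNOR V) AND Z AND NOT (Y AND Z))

NOT ((Y AND X) OR V) OR NOT (X XNOR V) OR NOT Z OR (Y AND Z)
De Morgan's: NOT(AND of terms) = OR of negations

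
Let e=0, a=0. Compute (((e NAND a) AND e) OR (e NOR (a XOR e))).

Substituting: (((0 NAND 0) AND 0) OR (0 NOR (0 XOR 0)))
= 1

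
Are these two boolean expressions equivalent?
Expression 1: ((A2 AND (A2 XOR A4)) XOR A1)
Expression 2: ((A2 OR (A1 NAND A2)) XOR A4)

No. Counterexample: with A2=0, A1=0, A4=0, Expression 1 = 0 but Expression 2 = 1.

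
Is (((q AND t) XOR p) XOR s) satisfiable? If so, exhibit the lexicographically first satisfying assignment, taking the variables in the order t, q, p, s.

t=0, q=0, p=0, s=1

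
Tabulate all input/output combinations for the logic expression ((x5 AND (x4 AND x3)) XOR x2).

x4 | x3 | x5 | x2 | Output
--------------------------
0 | 0 | 0 | 0 | 0
0 | 0 | 0 | 1 | 1
0 | 0 | 1 | 0 | 0
0 | 0 | 1 | 1 | 1
0 | 1 | 0 | 0 | 0
0 | 1 | 0 | 1 | 1
0 | 1 | 1 | 0 | 0
0 | 1 | 1 | 1 | 1
1 | 0 | 0 | 0 | 0
1 | 0 | 0 | 1 | 1
1 | 0 | 1 | 0 | 0
1 | 0 | 1 | 1 | 1
1 | 1 | 0 | 0 | 0
1 | 1 | 0 | 1 | 1
1 | 1 | 1 | 0 | 1
1 | 1 | 1 | 1 | 0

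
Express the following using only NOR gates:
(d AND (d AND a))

((d NOR d) NOR (((d NOR d) NOR (a NOR a)) NOR ((d NOR d) NOR (a NOR a))))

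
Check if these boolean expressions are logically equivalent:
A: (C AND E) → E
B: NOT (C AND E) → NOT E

No, Inverse is not equivalent to original (counterexample: E=1, C=0)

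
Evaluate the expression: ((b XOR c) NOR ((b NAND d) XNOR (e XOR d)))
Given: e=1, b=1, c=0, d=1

Substituting: ((1 XOR 0) NOR ((1 NAND 1) XNOR (1 XOR 1)))
= 0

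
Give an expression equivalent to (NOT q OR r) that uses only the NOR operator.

(((q NOR q) NOR r) NOR ((q NOR q) NOR r))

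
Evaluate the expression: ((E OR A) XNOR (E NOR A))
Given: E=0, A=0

Substituting: ((0 OR 0) XNOR (0 NOR 0))
= 0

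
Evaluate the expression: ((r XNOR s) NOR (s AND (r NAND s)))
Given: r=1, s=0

Substituting: ((1 XNOR 0) NOR (0 AND (1 NAND 0)))
= 1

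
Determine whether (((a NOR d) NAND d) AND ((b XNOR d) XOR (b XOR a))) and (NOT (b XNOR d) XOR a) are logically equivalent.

No. Counterexample: with a=0, d=0, b=0, Expression 1 = 1 but Expression 2 = 0.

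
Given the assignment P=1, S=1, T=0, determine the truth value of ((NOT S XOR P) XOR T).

Substituting: ((NOT 1 XOR 1) XOR 0)
= 1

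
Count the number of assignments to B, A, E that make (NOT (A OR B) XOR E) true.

Satisfying assignments: (0,0,0), (0,1,1), (1,0,1), (1,1,1)
Count: 4 out of 8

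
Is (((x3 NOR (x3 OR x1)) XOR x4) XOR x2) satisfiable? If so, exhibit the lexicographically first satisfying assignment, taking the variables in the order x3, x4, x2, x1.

x3=0, x4=0, x2=0, x1=0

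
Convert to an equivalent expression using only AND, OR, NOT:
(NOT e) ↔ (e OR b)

((NOT e) AND (e OR b)) OR (e AND NOT (e OR b))
(Biconditional = both true or both false)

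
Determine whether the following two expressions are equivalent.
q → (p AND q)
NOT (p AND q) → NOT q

Yes, Contrapositive is always equivalent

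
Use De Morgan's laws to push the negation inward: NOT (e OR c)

NOT e AND NOT c
De Morgan's: NOT(OR of terms) = AND of negations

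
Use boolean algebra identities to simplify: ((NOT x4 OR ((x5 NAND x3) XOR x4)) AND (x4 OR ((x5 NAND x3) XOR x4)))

By distribution ((E OR v) AND (E OR NOT v) = E):
= ((x5 NAND x3) XOR x4)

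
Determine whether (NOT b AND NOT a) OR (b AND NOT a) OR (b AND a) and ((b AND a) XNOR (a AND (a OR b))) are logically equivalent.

Yes, they are equivalent — the two output columns agree on all 4 assignments:
b | a | Expression 1 | Expression 2
-----------------------------------
0 | 0 | 1 | 1
0 | 1 | 0 | 0
1 | 0 | 1 | 1
1 | 1 | 1 | 1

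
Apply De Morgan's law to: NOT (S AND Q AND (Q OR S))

NOT S OR NOT Q OR NOT (Q OR S)
De Morgan's: NOT(AND of terms) = OR of negations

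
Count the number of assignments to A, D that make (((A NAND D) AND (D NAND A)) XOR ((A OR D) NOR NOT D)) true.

Satisfying assignments: (0,0), (0,1), (1,0)
Count: 3 out of 4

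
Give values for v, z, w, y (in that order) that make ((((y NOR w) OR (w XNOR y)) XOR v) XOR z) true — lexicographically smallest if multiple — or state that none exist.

v=0, z=0, w=0, y=0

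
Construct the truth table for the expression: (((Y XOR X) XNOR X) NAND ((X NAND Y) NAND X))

X | Y | Output
--------------
0 | 0 | 0
0 | 1 | 1
1 | 0 | 1
1 | 1 | 1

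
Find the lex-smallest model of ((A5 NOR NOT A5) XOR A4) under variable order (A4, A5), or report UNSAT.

A4=1, A5=0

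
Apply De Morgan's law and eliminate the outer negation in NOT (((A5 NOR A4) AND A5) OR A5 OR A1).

NOT ((A5 NOR A4) AND A5) AND NOT A5 AND NOT A1
De Morgan's: NOT(OR of terms) = AND of negations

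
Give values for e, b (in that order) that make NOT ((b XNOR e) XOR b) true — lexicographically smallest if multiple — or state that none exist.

e=1, b=0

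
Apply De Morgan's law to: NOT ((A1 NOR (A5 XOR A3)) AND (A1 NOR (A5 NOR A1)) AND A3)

NOT (A1 NOR (A5 XOR A3)) OR NOT (A1 NOR (A5 NOR A1)) OR NOT A3
De Morgan's: NOT(AND of terms) = OR of negations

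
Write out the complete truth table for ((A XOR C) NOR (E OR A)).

C | E | A | Output
------------------
0 | 0 | 0 | 1
0 | 0 | 1 | 0
0 | 1 | 0 | 0
0 | 1 | 1 | 0
1 | 0 | 0 | 0
1 | 0 | 1 | 0
1 | 1 | 0 | 0
1 | 1 | 1 | 0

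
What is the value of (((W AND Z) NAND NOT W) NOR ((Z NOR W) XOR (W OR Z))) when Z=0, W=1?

Substituting: (((1 AND 0) NAND NOT 1) NOR ((0 NOR 1) XOR (1 OR 0)))
= 0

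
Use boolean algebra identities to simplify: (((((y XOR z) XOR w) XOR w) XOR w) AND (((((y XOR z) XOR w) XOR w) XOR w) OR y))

By absorption (E AND (E OR v) = E) then XOR self-cancellation ((E XOR v) XOR v = E):
= ((y XOR z) XOR w)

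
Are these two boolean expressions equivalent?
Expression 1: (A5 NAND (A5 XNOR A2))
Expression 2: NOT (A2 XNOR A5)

No. Counterexample: with A2=0, A5=0, Expression 1 = 1 but Expression 2 = 0.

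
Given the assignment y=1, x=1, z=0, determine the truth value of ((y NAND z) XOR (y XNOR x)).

Substituting: ((1 NAND 0) XOR (1 XNOR 1))
= 0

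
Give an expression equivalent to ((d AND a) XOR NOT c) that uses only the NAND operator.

((((d NAND a) NAND (d NAND a)) NAND (((d NAND a) NAND (d NAND a)) NAND (c NAND c))) NAND ((c NAND c) NAND (((d NAND a) NAND (d NAND a)) NAND (c NAND c))))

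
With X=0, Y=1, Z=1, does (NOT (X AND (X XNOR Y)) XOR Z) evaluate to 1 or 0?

Substituting: (NOT (0 AND (0 XNOR 1)) XOR 1)
= 0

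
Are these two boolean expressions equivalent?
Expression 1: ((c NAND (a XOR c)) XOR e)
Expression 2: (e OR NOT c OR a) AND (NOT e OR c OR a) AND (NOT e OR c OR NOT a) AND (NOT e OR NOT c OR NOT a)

Yes, they are equivalent — the two output columns agree on all 8 assignments:
e | c | a | Expression 1 | Expression 2
---------------------------------------
0 | 0 | 0 | 1 | 1
0 | 0 | 1 | 1 | 1
0 | 1 | 0 | 0 | 0
0 | 1 | 1 | 1 | 1
1 | 0 | 0 | 0 | 0
1 | 0 | 1 | 0 | 0
1 | 1 | 0 | 1 | 1
1 | 1 | 1 | 0 | 0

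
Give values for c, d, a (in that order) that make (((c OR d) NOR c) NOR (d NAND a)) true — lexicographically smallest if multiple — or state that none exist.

c=0, d=1, a=1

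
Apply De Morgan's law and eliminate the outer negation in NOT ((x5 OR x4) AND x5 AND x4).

NOT (x5 OR x4) OR NOT x5 OR NOT x4
De Morgan's: NOT(AND of terms) = OR of negations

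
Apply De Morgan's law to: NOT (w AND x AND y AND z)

NOT w OR NOT x OR NOT y OR NOT z
De Morgan's: NOT(AND of terms) = OR of negations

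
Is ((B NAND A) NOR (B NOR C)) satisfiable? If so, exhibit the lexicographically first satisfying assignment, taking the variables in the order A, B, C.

A=1, B=1, C=0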